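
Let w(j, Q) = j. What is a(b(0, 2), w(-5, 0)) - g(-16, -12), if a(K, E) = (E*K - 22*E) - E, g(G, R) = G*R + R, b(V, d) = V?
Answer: -65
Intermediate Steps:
g(G, R) = R + G*R
a(K, E) = -23*E + E*K (a(K, E) = (-22*E + E*K) - E = -23*E + E*K)
a(b(0, 2), w(-5, 0)) - g(-16, -12) = -5*(-23 + 0) - (-12)*(1 - 16) = -5*(-23) - (-12)*(-15) = 115 - 1*180 = 115 - 180 = -65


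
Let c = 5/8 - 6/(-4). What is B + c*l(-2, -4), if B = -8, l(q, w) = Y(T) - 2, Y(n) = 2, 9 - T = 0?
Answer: -8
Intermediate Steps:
T = 9 (T = 9 - 1*0 = 9 + 0 = 9)
c = 17/8 (c = 5*(1/8) - 6*(-1/4) = 5/8 + 3/2 = 17/8 ≈ 2.1250)
l(q, w) = 0 (l(q, w) = 2 - 2 = 0)
B + c*l(-2, -4) = -8 + (17/8)*0 = -8 + 0 = -8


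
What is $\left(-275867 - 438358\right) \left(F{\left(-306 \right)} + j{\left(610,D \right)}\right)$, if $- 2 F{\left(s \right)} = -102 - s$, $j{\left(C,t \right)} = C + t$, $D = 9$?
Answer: $-369254325$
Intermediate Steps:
$F{\left(s \right)} = 51 + \frac{s}{2}$ ($F{\left(s \right)} = - \frac{-102 - s}{2} = 51 + \frac{s}{2}$)
$\left(-275867 - 438358\right) \left(F{\left(-306 \right)} + j{\left(610,D \right)}\right) = \left(-275867 - 438358\right) \left(\left(51 + \frac{1}{2} \left(-306\right)\right) + \left(610 + 9\right)\right) = - 714225 \left(\left(51 - 153\right) + 619\right) = - 714225 \left(-102 + 619\right) = \left(-714225\right) 517 = -369254325$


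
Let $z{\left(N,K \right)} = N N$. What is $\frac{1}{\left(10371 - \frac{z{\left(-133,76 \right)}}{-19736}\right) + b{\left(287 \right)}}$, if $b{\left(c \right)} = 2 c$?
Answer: $\frac{19736}{216028209} \approx 9.1358 \cdot 10^{-5}$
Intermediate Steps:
$z{\left(N,K \right)} = N^{2}$
$\frac{1}{\left(10371 - \frac{z{\left(-133,76 \right)}}{-19736}\right) + b{\left(287 \right)}} = \frac{1}{\left(10371 - \frac{\left(-133\right)^{2}}{-19736}\right) + 2 \cdot 287} = \frac{1}{\left(10371 - 17689 \left(- \frac{1}{19736}\right)\right) + 574} = \frac{1}{\left(10371 - - \frac{17689}{19736}\right) + 574} = \frac{1}{\left(10371 + \frac{17689}{19736}\right) + 574} = \frac{1}{\frac{204699745}{19736} + 574} = \frac{1}{\frac{216028209}{19736}} = \frac{19736}{216028209}$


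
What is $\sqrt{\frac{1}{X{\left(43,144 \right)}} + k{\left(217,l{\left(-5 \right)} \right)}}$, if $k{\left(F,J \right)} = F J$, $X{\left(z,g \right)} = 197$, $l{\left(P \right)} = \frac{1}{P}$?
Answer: $\frac{2 i \sqrt{10525710}}{985} \approx 6.5875 i$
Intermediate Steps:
$\sqrt{\frac{1}{X{\left(43,144 \right)}} + k{\left(217,l{\left(-5 \right)} \right)}} = \sqrt{\frac{1}{197} + \frac{217}{-5}} = \sqrt{\frac{1}{197} + 217 \left(- \frac{1}{5}\right)} = \sqrt{\frac{1}{197} - \frac{217}{5}} = \sqrt{- \frac{42744}{985}} = \frac{2 i \sqrt{10525710}}{985}$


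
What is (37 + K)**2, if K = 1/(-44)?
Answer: 2647129/1936 ≈ 1367.3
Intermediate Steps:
K = -1/44 ≈ -0.022727
(37 + K)**2 = (37 - 1/44)**2 = (1627/44)**2 = 2647129/1936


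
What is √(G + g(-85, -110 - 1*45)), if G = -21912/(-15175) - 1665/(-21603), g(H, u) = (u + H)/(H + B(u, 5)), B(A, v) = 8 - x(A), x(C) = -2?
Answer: √2254963159123979/21855035 ≈ 2.1728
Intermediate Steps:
B(A, v) = 10 (B(A, v) = 8 - 1*(-2) = 8 + 2 = 10)
g(H, u) = (H + u)/(10 + H) (g(H, u) = (u + H)/(H + 10) = (H + u)/(10 + H))
G = 166210437/109275175 (G = -21912*(-1/15175) - 1665*(-1/21603) = 21912/15175 + 555/7201 = 166210437/109275175 ≈ 1.5210)
√(G + g(-85, -110 - 1*45)) = √(166210437/109275175 + (-85 + (-110 - 1*45))/(10 - 85)) = √(166210437/109275175 + (-85 + (-110 - 45))/(-75)) = √(166210437/109275175 - (-85 - 155)/75) = √(166210437/109275175 - 1/75*(-240)) = √(166210437/109275175 + 16/5) = √(515890997/109275175) = √2254963159123979/21855035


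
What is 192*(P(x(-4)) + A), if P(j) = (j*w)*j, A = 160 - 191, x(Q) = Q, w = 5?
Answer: 9408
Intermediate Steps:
A = -31
P(j) = 5*j² (P(j) = (j*5)*j = (5*j)*j = 5*j²)
192*(P(x(-4)) + A) = 192*(5*(-4)² - 31) = 192*(5*16 - 31) = 192*(80 - 31) = 192*49 = 9408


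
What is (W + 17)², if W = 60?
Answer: 5929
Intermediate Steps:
(W + 17)² = (60 + 17)² = 77² = 5929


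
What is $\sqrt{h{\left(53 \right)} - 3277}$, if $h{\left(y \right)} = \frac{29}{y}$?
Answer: $\frac{2 i \sqrt{2300889}}{53} \approx 57.24 i$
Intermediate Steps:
$\sqrt{h{\left(53 \right)} - 3277} = \sqrt{\frac{29}{53} - 3277} = \sqrt{- \frac{173652}{53}} = \frac{2 i \sqrt{2300889}}{53}$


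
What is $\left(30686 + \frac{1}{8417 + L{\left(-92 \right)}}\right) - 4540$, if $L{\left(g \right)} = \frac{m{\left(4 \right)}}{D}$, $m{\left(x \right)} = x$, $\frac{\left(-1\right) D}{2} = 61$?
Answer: $\frac{13424271571}{513435} \approx 26146.0$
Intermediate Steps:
$D = -122$ ($D = \left(-2\right) 61 = -122$)
$L{\left(g \right)} = - \frac{2}{61}$ ($L{\left(g \right)} = \frac{4}{-122} = 4 \left(- \frac{1}{122}\right) = - \frac{2}{61}$)
$\left(30686 + \frac{1}{8417 + L{\left(-92 \right)}}\right) - 4540 = \left(30686 + \frac{1}{8417 - \frac{2}{61}}\right) - 4540 = \left(30686 + \frac{1}{\frac{513435}{61}}\right) - 4540 = \left(30686 + \frac{61}{513435}\right) - 4540 = \frac{15755266471}{513435} - 4540 = \frac{13424271571}{513435}$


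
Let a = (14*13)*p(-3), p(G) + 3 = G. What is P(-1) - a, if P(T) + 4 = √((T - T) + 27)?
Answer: 1088 + 3*√3 ≈ 1093.2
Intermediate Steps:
p(G) = -3 + G
P(T) = -4 + 3*√3 (P(T) = -4 + √((T - T) + 27) = -4 + √(0 + 27) = -4 + √27 = -4 + 3*√3)
a = -1092 (a = (14*13)*(-3 - 3) = 182*(-6) = -1092)
P(-1) - a = (-4 + 3*√3) - 1*(-1092) = (-4 + 3*√3) + 1092 = 1088 + 3*√3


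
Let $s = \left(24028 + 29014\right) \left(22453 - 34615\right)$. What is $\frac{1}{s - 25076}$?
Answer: $- \frac{1}{645121880} \approx -1.5501 \cdot 10^{-9}$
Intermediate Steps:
$s = -645096804$ ($s = 53042 \left(-12162\right) = -645096804$)
$\frac{1}{s - 25076} = \frac{1}{-645096804 - 25076} = \frac{1}{-645121880} = - \frac{1}{645121880}$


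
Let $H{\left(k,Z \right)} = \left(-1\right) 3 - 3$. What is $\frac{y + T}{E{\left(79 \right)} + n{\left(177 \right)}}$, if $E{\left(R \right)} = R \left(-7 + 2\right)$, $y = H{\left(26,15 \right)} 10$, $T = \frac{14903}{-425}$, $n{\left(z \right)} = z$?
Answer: $\frac{40403}{92650} \approx 0.43608$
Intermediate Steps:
$T = - \frac{14903}{425}$ ($T = 14903 \left(- \frac{1}{425}\right) = - \frac{14903}{425} \approx -35.066$)
$H{\left(k,Z \right)} = -6$ ($H{\left(k,Z \right)} = -3 - 3 = -6$)
$y = -60$ ($y = \left(-6\right) 10 = -60$)
$E{\left(R \right)} = - 5 R$ ($E{\left(R \right)} = R \left(-5\right) = - 5 R$)
$\frac{y + T}{E{\left(79 \right)} + n{\left(177 \right)}} = \frac{-60 - \frac{14903}{425}}{\left(-5\right) 79 + 177} = - \frac{40403}{425 \left(-395 + 177\right)} = - \frac{40403}{425 \left(-218\right)} = \left(- \frac{40403}{425}\right) \left(- \frac{1}{218}\right) = \frac{40403}{92650}$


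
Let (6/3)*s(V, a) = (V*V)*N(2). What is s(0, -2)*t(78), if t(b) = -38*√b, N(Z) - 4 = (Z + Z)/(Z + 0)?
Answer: 0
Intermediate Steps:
N(Z) = 6 (N(Z) = 4 + (Z + Z)/(Z + 0) = 4 + (2*Z)/Z = 4 + 2 = 6)
s(V, a) = 3*V² (s(V, a) = ((V*V)*6)/2 = (V²*6)/2 = (6*V²)/2 = 3*V²)
s(0, -2)*t(78) = (3*0²)*(-38*√78) = (3*0)*(-38*√78) = 0*(-38*√78) = 0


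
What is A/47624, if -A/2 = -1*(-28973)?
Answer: -28973/23812 ≈ -1.2167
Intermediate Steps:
A = -57946 (A = -(-2)*(-28973) = -2*28973 = -57946)
A/47624 = -57946/47624 = -57946*1/47624 = -28973/23812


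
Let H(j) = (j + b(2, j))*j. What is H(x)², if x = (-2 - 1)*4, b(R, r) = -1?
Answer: 24336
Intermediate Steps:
x = -12 (x = -3*4 = -12)
H(j) = j*(-1 + j) (H(j) = (j - 1)*j = (-1 + j)*j = j*(-1 + j))
H(x)² = (-12*(-1 - 12))² = (-12*(-13))² = 156² = 24336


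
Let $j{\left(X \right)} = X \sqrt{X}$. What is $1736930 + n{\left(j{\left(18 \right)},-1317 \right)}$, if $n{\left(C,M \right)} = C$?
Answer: $1736930 + 54 \sqrt{2} \approx 1.737 \cdot 10^{6}$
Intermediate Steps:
$j{\left(X \right)} = X^{\frac{3}{2}}$
$1736930 + n{\left(j{\left(18 \right)},-1317 \right)} = 1736930 + 18^{\frac{3}{2}} = 1736930 + 54 \sqrt{2}$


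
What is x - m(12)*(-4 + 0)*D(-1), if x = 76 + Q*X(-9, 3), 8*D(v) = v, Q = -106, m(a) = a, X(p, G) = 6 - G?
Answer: -248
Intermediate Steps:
D(v) = v/8
x = -242 (x = 76 - 106*(6 - 1*3) = 76 - 106*(6 - 3) = 76 - 106*3 = 76 - 318 = -242)
x - m(12)*(-4 + 0)*D(-1) = -242 - 12*(-4 + 0)*((⅛)*(-1)) = -242 - 12*(-4*(-⅛)) = -242 - 12/2 = -242 - 1*6 = -242 - 6 = -248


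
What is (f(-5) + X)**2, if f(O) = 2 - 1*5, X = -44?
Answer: 2209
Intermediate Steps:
f(O) = -3 (f(O) = 2 - 5 = -3)
(f(-5) + X)**2 = (-3 - 44)**2 = (-47)**2 = 2209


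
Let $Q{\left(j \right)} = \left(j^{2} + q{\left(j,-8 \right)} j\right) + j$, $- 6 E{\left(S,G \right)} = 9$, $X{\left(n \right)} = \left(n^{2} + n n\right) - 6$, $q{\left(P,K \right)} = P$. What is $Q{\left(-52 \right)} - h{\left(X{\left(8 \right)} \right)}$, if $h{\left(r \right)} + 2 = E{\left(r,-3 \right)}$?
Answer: $\frac{10719}{2} \approx 5359.5$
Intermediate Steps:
$X{\left(n \right)} = -6 + 2 n^{2}$ ($X{\left(n \right)} = \left(n^{2} + n^{2}\right) - 6 = 2 n^{2} - 6 = -6 + 2 n^{2}$)
$E{\left(S,G \right)} = - \frac{3}{2}$ ($E{\left(S,G \right)} = \left(- \frac{1}{6}\right) 9 = - \frac{3}{2}$)
$h{\left(r \right)} = - \frac{7}{2}$ ($h{\left(r \right)} = -2 - \frac{3}{2} = - \frac{7}{2}$)
$Q{\left(j \right)} = j + 2 j^{2}$ ($Q{\left(j \right)} = \left(j^{2} + j j\right) + j = \left(j^{2} + j^{2}\right) + j = 2 j^{2} + j = j + 2 j^{2}$)
$Q{\left(-52 \right)} - h{\left(X{\left(8 \right)} \right)} = - 52 \left(1 + 2 \left(-52\right)\right) - - \frac{7}{2} = - 52 \left(1 - 104\right) + \frac{7}{2} = \left(-52\right) \left(-103\right) + \frac{7}{2} = 5356 + \frac{7}{2} = \frac{10719}{2}$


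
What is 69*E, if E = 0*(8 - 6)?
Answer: 0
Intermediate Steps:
E = 0 (E = 0*2 = 0)
69*E = 69*0 = 0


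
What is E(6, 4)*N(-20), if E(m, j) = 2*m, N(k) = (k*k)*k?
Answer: -96000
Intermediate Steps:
N(k) = k**3 (N(k) = k**2*k = k**3)
E(6, 4)*N(-20) = (2*6)*(-20)**3 = 12*(-8000) = -96000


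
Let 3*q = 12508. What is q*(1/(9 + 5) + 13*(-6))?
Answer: -6823114/21 ≈ -3.2491e+5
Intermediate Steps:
q = 12508/3 (q = (⅓)*12508 = 12508/3 ≈ 4169.3)
q*(1/(9 + 5) + 13*(-6)) = 12508*(1/(9 + 5) + 13*(-6))/3 = 12508*(1/14 - 78)/3 = (12508/3)*(-1091/14) = -6823114/21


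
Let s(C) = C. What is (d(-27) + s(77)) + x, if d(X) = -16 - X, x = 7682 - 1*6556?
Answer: 1214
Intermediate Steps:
x = 1126 (x = 7682 - 6556 = 1126)
(d(-27) + s(77)) + x = ((-16 - 1*(-27)) + 77) + 1126 = ((-16 + 27) + 77) + 1126 = (11 + 77) + 1126 = 88 + 1126 = 1214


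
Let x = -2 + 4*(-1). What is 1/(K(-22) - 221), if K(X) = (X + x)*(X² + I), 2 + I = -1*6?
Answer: -1/13549 ≈ -7.3806e-5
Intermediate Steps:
I = -8 (I = -2 - 1*6 = -2 - 6 = -8)
x = -6 (x = -2 - 4 = -6)
K(X) = (-8 + X²)*(-6 + X) (K(X) = (X - 6)*(X² - 8) = (-6 + X)*(-8 + X²) = (-8 + X²)*(-6 + X))
1/(K(-22) - 221) = 1/((48 + (-22)³ - 8*(-22) - 6*(-22)²) - 221) = 1/((48 - 10648 + 176 - 6*484) - 221) = 1/((48 - 10648 + 176 - 2904) - 221) = 1/(-13328 - 221) = 1/(-13549) = -1/13549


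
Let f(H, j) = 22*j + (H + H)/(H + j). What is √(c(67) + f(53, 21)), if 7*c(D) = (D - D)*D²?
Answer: √634439/37 ≈ 21.527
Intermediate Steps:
f(H, j) = 22*j + 2*H/(H + j) (f(H, j) = 22*j + (2*H)/(H + j) = 22*j + 2*H/(H + j))
c(D) = 0 (c(D) = ((D - D)*D²)/7 = (0*D²)/7 = (⅐)*0 = 0)
√(c(67) + f(53, 21)) = √(0 + 2*(53 + 11*21² + 11*53*21)/(53 + 21)) = √(0 + 2*(53 + 11*441 + 12243)/74) = √(0 + 2*(1/74)*(53 + 4851 + 12243)) = √(0 + 2*(1/74)*17147) = √(0 + 17147/37) = √(17147/37) = √634439/37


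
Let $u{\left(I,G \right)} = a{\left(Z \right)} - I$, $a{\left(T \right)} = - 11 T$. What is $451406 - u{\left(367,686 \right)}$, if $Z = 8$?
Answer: $451861$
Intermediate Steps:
$u{\left(I,G \right)} = -88 - I$ ($u{\left(I,G \right)} = \left(-11\right) 8 - I = -88 - I$)
$451406 - u{\left(367,686 \right)} = 451406 - \left(-88 - 367\right) = 451406 - -455 = 451406 + 455 = 451861$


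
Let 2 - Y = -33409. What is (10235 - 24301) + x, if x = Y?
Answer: 19345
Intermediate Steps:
Y = 33411 (Y = 2 - 1*(-33409) = 2 + 33409 = 33411)
x = 33411
(10235 - 24301) + x = (10235 - 24301) + 33411 = -14066 + 33411 = 19345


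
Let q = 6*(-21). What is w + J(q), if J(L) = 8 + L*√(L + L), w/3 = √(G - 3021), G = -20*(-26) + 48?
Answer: 8 - 756*I*√7 + 3*I*√2453 ≈ 8.0 - 1851.6*I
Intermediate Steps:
q = -126
G = 568 (G = 520 + 48 = 568)
w = 3*I*√2453 (w = 3*√(568 - 3021) = 3*√(-2453) = 3*(I*√2453) = 3*I*√2453 ≈ 148.58*I)
J(L) = 8 + √2*L^(3/2) (J(L) = 8 + L*√(2*L) = 8 + L*(√2*√L) = 8 + √2*L^(3/2))
w + J(q) = 3*I*√2453 + (8 + √2*(-126)^(3/2)) = 3*I*√2453 + (8 + √2*(-378*I*√14)) = 3*I*√2453 + (8 - 756*I*√7) = 8 - 756*I*√7 + 3*I*√2453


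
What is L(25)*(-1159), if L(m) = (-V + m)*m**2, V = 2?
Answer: -16660625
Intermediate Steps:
L(m) = m**2*(-2 + m) (L(m) = (-1*2 + m)*m**2 = (-2 + m)*m**2 = m**2*(-2 + m))
L(25)*(-1159) = (25**2*(-2 + 25))*(-1159) = (625*23)*(-1159) = 14375*(-1159) = -16660625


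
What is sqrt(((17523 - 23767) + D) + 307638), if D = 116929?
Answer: sqrt(418323) ≈ 646.78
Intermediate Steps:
sqrt(((17523 - 23767) + D) + 307638) = sqrt(((17523 - 23767) + 116929) + 307638) = sqrt((-6244 + 116929) + 307638) = sqrt(110685 + 307638) = sqrt(418323)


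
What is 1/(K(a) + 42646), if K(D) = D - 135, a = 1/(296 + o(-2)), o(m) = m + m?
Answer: 292/12413213 ≈ 2.3523e-5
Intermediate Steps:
o(m) = 2*m
a = 1/292 (a = 1/(296 + 2*(-2)) = 1/(296 - 4) = 1/292 ≈ 0.0034247)
K(D) = -135 + D
1/(K(a) + 42646) = 1/((-135 + 1/292) + 42646) = 1/(-39419/292 + 42646) = 1/(12413213/292) = 292/12413213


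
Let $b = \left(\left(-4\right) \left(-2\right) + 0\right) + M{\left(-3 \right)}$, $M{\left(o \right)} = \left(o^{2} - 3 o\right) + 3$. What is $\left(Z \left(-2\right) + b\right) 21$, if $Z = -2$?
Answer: $693$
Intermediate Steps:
$M{\left(o \right)} = 3 + o^{2} - 3 o$
$b = 29$ ($b = \left(\left(-4\right) \left(-2\right) + 0\right) + \left(3 + \left(-3\right)^{2} - -9\right) = \left(8 + 0\right) + \left(3 + 9 + 9\right) = 8 + 21 = 29$)
$\left(Z \left(-2\right) + b\right) 21 = \left(\left(-2\right) \left(-2\right) + 29\right) 21 = \left(4 + 29\right) 21 = 33 \cdot 21 = 693$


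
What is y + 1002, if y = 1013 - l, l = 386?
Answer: 1629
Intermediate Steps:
y = 627 (y = 1013 - 1*386 = 1013 - 386 = 627)
y + 1002 = 627 + 1002 = 1629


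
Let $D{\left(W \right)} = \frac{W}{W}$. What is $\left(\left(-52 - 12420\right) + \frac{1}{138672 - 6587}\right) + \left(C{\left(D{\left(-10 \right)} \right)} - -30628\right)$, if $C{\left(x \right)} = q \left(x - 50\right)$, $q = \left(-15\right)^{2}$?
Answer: $\frac{941898136}{132085} \approx 7131.0$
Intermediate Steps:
$D{\left(W \right)} = 1$
$q = 225$
$C{\left(x \right)} = -11250 + 225 x$ ($C{\left(x \right)} = 225 \left(x - 50\right) = 225 \left(-50 + x\right) = -11250 + 225 x$)
$\left(\left(-52 - 12420\right) + \frac{1}{138672 - 6587}\right) + \left(C{\left(D{\left(-10 \right)} \right)} - -30628\right) = \left(\left(-52 - 12420\right) + \frac{1}{138672 - 6587}\right) + \left(\left(-11250 + 225 \cdot 1\right) - -30628\right) = \left(\left(-52 - 12420\right) + \frac{1}{132085}\right) + \left(\left(-11250 + 225\right) + 30628\right) = \left(-12472 + \frac{1}{132085}\right) + \left(-11025 + 30628\right) = - \frac{1647364119}{132085} + 19603 = \frac{941898136}{132085}$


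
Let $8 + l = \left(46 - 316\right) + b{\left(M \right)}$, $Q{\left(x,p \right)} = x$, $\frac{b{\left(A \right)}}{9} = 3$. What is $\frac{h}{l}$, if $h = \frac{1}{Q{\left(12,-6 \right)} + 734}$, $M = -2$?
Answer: $- \frac{1}{187246} \approx -5.3406 \cdot 10^{-6}$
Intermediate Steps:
$b{\left(A \right)} = 27$ ($b{\left(A \right)} = 9 \cdot 3 = 27$)
$h = \frac{1}{746}$ ($h = \frac{1}{12 + 734} = \frac{1}{746} \approx 0.0013405$)
$l = -251$ ($l = -8 + \left(\left(46 - 316\right) + 27\right) = -8 + \left(-270 + 27\right) = -8 - 243 = -251$)
$\frac{h}{l} = \frac{1}{746 \left(-251\right)} = \frac{1}{746} \left(- \frac{1}{251}\right) = - \frac{1}{187246}$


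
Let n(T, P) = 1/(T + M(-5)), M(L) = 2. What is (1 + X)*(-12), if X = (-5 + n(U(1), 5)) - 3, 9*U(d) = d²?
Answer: 1488/19 ≈ 78.316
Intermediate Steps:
U(d) = d²/9
n(T, P) = 1/(2 + T) (n(T, P) = 1/(T + 2) = 1/(2 + T))
X = -143/19 (X = (-5 + 1/(2 + (⅑)*1²)) - 3 = (-5 + 1/(2 + (⅑)*1)) - 3 = (-5 + 1/(2 + ⅑)) - 3 = (-5 + 1/(19/9)) - 3 = (-5 + 9/19) - 3 = -86/19 - 3 = -143/19 ≈ -7.5263)
(1 + X)*(-12) = (1 - 143/19)*(-12) = -124/19*(-12) = 1488/19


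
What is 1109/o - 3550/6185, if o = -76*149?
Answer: -9411873/14007788 ≈ -0.67190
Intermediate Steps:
o = -11324
1109/o - 3550/6185 = 1109/(-11324) - 3550/6185 = 1109*(-1/11324) - 3550*1/6185 = -1109/11324 - 710/1237 = -9411873/14007788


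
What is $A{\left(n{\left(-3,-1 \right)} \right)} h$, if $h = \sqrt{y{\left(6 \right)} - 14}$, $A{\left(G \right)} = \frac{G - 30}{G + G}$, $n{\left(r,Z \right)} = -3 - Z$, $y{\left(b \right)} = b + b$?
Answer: $8 i \sqrt{2} \approx 11.314 i$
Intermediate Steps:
$y{\left(b \right)} = 2 b$
$A{\left(G \right)} = \frac{-30 + G}{2 G}$
$h = i \sqrt{2}$ ($h = \sqrt{2 \cdot 6 - 14} = \sqrt{12 - 14} = \sqrt{-2} = i \sqrt{2} \approx 1.4142 i$)
$A{\left(n{\left(-3,-1 \right)} \right)} h = \frac{-30 - 2}{2 \left(-3 - -1\right)} i \sqrt{2} = \frac{-30 + \left(-3 + 1\right)}{2 \left(-3 + 1\right)} i \sqrt{2} = \frac{-30 - 2}{2 \left(-2\right)} i \sqrt{2} = \frac{1}{2} \left(- \frac{1}{2}\right) \left(-32\right) i \sqrt{2} = 8 i \sqrt{2}$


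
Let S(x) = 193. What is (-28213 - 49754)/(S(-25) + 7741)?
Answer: -77967/7934 ≈ -9.8270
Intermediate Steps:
(-28213 - 49754)/(S(-25) + 7741) = (-28213 - 49754)/(193 + 7741) = -77967/7934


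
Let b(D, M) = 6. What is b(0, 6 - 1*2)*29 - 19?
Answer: 155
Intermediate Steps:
b(0, 6 - 1*2)*29 - 19 = 6*29 - 19 = 174 - 19 = 155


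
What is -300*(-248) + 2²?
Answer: 74404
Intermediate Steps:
-300*(-248) + 2² = 74400 + 4 = 74404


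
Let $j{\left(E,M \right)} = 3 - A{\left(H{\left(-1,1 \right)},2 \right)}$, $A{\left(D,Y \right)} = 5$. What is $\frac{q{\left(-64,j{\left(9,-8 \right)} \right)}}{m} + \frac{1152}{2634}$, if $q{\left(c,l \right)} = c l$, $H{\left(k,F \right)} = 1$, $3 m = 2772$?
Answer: $\frac{58400}{101409} \approx 0.57589$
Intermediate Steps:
$m = 924$ ($m = \frac{1}{3} \cdot 2772 = 924$)
$j{\left(E,M \right)} = -2$ ($j{\left(E,M \right)} = 3 - 5 = -2$)
$\frac{q{\left(-64,j{\left(9,-8 \right)} \right)}}{m} + \frac{1152}{2634} = \frac{\left(-64\right) \left(-2\right)}{924} + \frac{1152}{2634} = 128 \cdot \frac{1}{924} + 1152 \cdot \frac{1}{2634} = \frac{32}{231} + \frac{192}{439} = \frac{58400}{101409}$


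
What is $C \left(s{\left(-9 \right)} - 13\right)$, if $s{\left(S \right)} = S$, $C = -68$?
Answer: $1496$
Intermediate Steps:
$C \left(s{\left(-9 \right)} - 13\right) = - 68 \left(-9 - 13\right) = \left(-68\right) \left(-22\right) = 1496$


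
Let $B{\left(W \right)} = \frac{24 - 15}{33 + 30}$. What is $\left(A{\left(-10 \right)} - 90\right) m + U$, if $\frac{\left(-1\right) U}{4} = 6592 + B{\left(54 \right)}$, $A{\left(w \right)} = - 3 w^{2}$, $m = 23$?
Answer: $- \frac{247370}{7} \approx -35339.0$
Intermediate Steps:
$B{\left(W \right)} = \frac{1}{7}$ ($B{\left(W \right)} = \frac{9}{63} = 9 \cdot \frac{1}{63} = \frac{1}{7}$)
$U = - \frac{184580}{7}$ ($U = - 4 \left(6592 + \frac{1}{7}\right) = \left(-4\right) \frac{46145}{7} = - \frac{184580}{7} \approx -26369.0$)
$\left(A{\left(-10 \right)} - 90\right) m + U = \left(- 3 \left(-10\right)^{2} - 90\right) 23 - \frac{184580}{7} = \left(\left(-3\right) 100 - 90\right) 23 - \frac{184580}{7} = \left(-300 - 90\right) 23 - \frac{184580}{7} = \left(-390\right) 23 - \frac{184580}{7} = -8970 - \frac{184580}{7} = - \frac{247370}{7}$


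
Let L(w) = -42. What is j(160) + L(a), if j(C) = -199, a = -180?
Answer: -241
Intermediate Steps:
j(160) + L(a) = -199 - 42 = -241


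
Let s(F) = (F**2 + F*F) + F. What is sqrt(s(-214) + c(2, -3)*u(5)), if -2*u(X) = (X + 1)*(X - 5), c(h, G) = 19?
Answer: sqrt(91378) ≈ 302.29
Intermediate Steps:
s(F) = F + 2*F**2 (s(F) = (F**2 + F**2) + F = 2*F**2 + F = F + 2*F**2)
u(X) = -(1 + X)*(-5 + X)/2 (u(X) = -(X + 1)*(X - 5)/2 = -(1 + X)*(-5 + X)/2)
sqrt(s(-214) + c(2, -3)*u(5)) = sqrt(-214*(1 + 2*(-214)) + 19*(5/2 + 2*5 - 1/2*5**2)) = sqrt(-214*(1 - 428) + 19*(5/2 + 10 - 1/2*25)) = sqrt(-214*(-427) + 19*(5/2 + 10 - 25/2)) = sqrt(91378 + 19*0) = sqrt(91378 + 0) = sqrt(91378)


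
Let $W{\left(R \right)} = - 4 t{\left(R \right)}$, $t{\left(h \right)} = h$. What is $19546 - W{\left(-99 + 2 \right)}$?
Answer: $19158$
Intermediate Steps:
$W{\left(R \right)} = - 4 R$
$19546 - W{\left(-99 + 2 \right)} = 19546 - - 4 \left(-99 + 2\right) = 19546 - \left(-4\right) \left(-97\right) = 19546 - 388 = 19158$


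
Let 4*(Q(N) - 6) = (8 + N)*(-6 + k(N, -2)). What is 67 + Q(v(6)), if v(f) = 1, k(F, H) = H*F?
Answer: 55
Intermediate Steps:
k(F, H) = F*H
Q(N) = 6 + (-6 - 2*N)*(8 + N)/4 (Q(N) = 6 + ((8 + N)*(-6 + N*(-2)))/4 = 6 + ((8 + N)*(-6 - 2*N))/4 = 6 + ((-6 - 2*N)*(8 + N))/4 = 6 + (-6 - 2*N)*(8 + N)/4)
67 + Q(v(6)) = 67 + (-6 - 11/2*1 - ½*1²) = 67 + (-6 - 11/2 - ½*1) = 67 + (-6 - 11/2 - ½) = 67 - 12 = 55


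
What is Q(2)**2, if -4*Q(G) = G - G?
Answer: 0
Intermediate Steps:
Q(G) = 0 (Q(G) = -(G - G)/4 = -1/4*0 = 0)
Q(2)**2 = 0**2 = 0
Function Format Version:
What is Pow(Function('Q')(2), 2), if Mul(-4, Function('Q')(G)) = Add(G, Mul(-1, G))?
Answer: 0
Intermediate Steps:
Function('Q')(G) = 0 (Function('Q')(G) = Mul(Rational(-1, 4), Add(G, Mul(-1, G))) = Mul(Rational(-1, 4), 0) = 0)
Pow(Function('Q')(2), 2) = Pow(0, 2) = 0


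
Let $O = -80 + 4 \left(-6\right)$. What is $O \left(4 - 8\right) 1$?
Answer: $416$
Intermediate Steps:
$O = -104$ ($O = -80 - 24 = -104$)
$O \left(4 - 8\right) 1 = - 104 \left(4 - 8\right) 1 = - 104 \left(\left(-4\right) 1\right) = \left(-104\right) \left(-4\right) = 416$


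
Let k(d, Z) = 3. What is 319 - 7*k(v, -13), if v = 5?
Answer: 298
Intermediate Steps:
319 - 7*k(v, -13) = 319 - 7*3 = 319 - 21 = 298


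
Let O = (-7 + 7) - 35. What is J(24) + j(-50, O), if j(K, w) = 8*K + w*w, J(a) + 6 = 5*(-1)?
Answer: 814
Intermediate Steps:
J(a) = -11 (J(a) = -6 + 5*(-1) = -6 - 5 = -11)
O = -35 (O = 0 - 35 = -35)
j(K, w) = w**2 + 8*K (j(K, w) = 8*K + w**2 = w**2 + 8*K)
J(24) + j(-50, O) = -11 + ((-35)**2 + 8*(-50)) = -11 + (1225 - 400) = -11 + 825 = 814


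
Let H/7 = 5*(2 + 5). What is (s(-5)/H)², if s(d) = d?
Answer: 1/2401 ≈ 0.00041649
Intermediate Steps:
H = 245 (H = 7*(5*(2 + 5)) = 7*(5*7) = 7*35 = 245)
(s(-5)/H)² = (-5/245)² = (-5*1/245)² = (-1/49)² = 1/2401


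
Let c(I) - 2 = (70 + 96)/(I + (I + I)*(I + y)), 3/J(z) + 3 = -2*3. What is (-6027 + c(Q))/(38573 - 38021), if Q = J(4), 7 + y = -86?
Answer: -3354431/307464 ≈ -10.910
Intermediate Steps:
y = -93 (y = -7 - 86 = -93)
J(z) = -⅓ (J(z) = 3/(-3 - 2*3) = 3/(-3 - 6) = 3/(-9) = 3*(-⅑) = -⅓)
Q = -⅓ ≈ -0.33333
c(I) = 2 + 166/(I + 2*I*(-93 + I)) (c(I) = 2 + (70 + 96)/(I + (I + I)*(I - 93)) = 2 + 166/(I + (2*I)*(-93 + I)) = 2 + 166/(I + 2*I*(-93 + I)))
(-6027 + c(Q))/(38573 - 38021) = (-6027 + 2*(83 - 185*(-⅓) + 2*(-⅓)²)/((-⅓)*(-185 + 2*(-⅓))))/(38573 - 38021) = (-6027 + 2*(-3)*(83 + 185/3 + 2*(⅑))/(-185 - ⅔))/552 = (-6027 + 2*(-3)*(83 + 185/3 + 2/9)/(-557/3))*(1/552) = (-6027 + 2*(-3)*(-3/557)*(1304/9))*(1/552) = (-6027 + 2608/557)*(1/552) = -3354431/557*1/552 = -3354431/307464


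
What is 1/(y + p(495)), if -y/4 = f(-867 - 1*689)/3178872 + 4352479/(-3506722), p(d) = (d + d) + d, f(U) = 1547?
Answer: 1393427547198/2076155181951407 ≈ 0.00067116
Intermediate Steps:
p(d) = 3*d (p(d) = 2*d + d = 3*d)
y = 6915274362377/1393427547198 (y = -4*(1547/3178872 + 4352479/(-3506722)) = -4*(1547*(1/3178872) + 4352479*(-1/3506722)) = -4*(1547/3178872 - 4352479/3506722) = -4*(-6915274362377/5573710188792) = 6915274362377/1393427547198 ≈ 4.9628)
1/(y + p(495)) = 1/(6915274362377/1393427547198 + 3*495) = 1/(6915274362377/1393427547198 + 1485) = 1/(2076155181951407/1393427547198) = 1393427547198/2076155181951407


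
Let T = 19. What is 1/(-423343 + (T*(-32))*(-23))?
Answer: -1/409359 ≈ -2.4428e-6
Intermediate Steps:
1/(-423343 + (T*(-32))*(-23)) = 1/(-423343 + (19*(-32))*(-23)) = 1/(-423343 - 608*(-23)) = 1/(-423343 + 13984) = 1/(-409359) = -1/409359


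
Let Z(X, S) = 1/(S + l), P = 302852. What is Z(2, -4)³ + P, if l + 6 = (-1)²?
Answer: 220779107/729 ≈ 3.0285e+5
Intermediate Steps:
l = -5 (l = -6 + (-1)² = -6 + 1 = -5)
Z(X, S) = 1/(-5 + S) (Z(X, S) = 1/(S - 5) = 1/(-5 + S))
Z(2, -4)³ + P = (1/(-5 - 4))³ + 302852 = (1/(-9))³ + 302852 = (-⅑)³ + 302852 = -1/729 + 302852 = 220779107/729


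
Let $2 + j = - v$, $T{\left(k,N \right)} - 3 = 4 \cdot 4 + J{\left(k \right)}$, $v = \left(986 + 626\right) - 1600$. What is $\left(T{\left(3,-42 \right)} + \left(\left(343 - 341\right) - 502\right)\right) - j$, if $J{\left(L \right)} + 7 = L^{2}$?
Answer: $-465$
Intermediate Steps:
$J{\left(L \right)} = -7 + L^{2}$
$v = 12$ ($v = 1612 - 1600 = 12$)
$T{\left(k,N \right)} = 12 + k^{2}$ ($T{\left(k,N \right)} = 3 + \left(4 \cdot 4 + \left(-7 + k^{2}\right)\right) = 3 + \left(16 + \left(-7 + k^{2}\right)\right) = 3 + \left(9 + k^{2}\right) = 12 + k^{2}$)
$j = -14$ ($j = -2 - 12 = -14$)
$\left(T{\left(3,-42 \right)} + \left(\left(343 - 341\right) - 502\right)\right) - j = \left(\left(12 + 3^{2}\right) + \left(\left(343 - 341\right) - 502\right)\right) - -14 = \left(\left(12 + 9\right) + \left(2 - 502\right)\right) + 14 = \left(21 - 500\right) + 14 = -479 + 14 = -465$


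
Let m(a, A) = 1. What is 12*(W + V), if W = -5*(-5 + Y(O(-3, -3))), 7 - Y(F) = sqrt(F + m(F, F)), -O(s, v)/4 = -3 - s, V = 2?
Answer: -36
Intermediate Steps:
O(s, v) = 12 + 4*s (O(s, v) = -4*(-3 - s) = 12 + 4*s)
Y(F) = 7 - sqrt(1 + F) (Y(F) = 7 - sqrt(F + 1) = 7 - sqrt(1 + F))
W = -5 (W = -5*(-5 + (7 - sqrt(1 + (12 + 4*(-3))))) = -5*(-5 + (7 - sqrt(1 + (12 - 12)))) = -5*(-5 + (7 - sqrt(1 + 0))) = -5*(-5 + (7 - sqrt(1))) = -5*(-5 + (7 - 1*1)) = -5*(-5 + (7 - 1)) = -5*(-5 + 6) = -5*1 = -5)
12*(W + V) = 12*(-5 + 2) = 12*(-3) = -36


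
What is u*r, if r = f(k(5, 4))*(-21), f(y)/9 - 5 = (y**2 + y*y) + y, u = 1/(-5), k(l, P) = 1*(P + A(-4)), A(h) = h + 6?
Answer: 15687/5 ≈ 3137.4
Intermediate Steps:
A(h) = 6 + h
k(l, P) = 2 + P (k(l, P) = 1*(P + (6 - 4)) = 1*(P + 2) = 1*(2 + P) = 2 + P)
u = -1/5 ≈ -0.20000
f(y) = 45 + 9*y + 18*y**2 (f(y) = 45 + 9*((y**2 + y*y) + y) = 45 + 9*((y**2 + y**2) + y) = 45 + 9*(2*y**2 + y) = 45 + 9*(y + 2*y**2) = 45 + (9*y + 18*y**2) = 45 + 9*y + 18*y**2)
r = -15687 (r = (45 + 9*(2 + 4) + 18*(2 + 4)**2)*(-21) = (45 + 9*6 + 18*6**2)*(-21) = (45 + 54 + 18*36)*(-21) = (45 + 54 + 648)*(-21) = 747*(-21) = -15687)
u*r = -1/5*(-15687) = 15687/5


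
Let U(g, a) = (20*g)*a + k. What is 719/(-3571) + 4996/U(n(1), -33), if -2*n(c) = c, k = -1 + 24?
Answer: 17586909/1260563 ≈ 13.952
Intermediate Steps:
k = 23
n(c) = -c/2
U(g, a) = 23 + 20*a*g (U(g, a) = (20*g)*a + 23 = 20*a*g + 23 = 23 + 20*a*g)
719/(-3571) + 4996/U(n(1), -33) = 719/(-3571) + 4996/(23 + 20*(-33)*(-½*1)) = 719*(-1/3571) + 4996/(23 + 20*(-33)*(-½)) = -719/3571 + 4996/(23 + 330) = -719/3571 + 4996/353 = 17586909/1260563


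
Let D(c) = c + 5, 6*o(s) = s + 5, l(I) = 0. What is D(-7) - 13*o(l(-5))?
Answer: -77/6 ≈ -12.833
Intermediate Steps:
o(s) = ⅚ + s/6 (o(s) = (s + 5)/6 = (5 + s)/6 = ⅚ + s/6)
D(c) = 5 + c
D(-7) - 13*o(l(-5)) = (5 - 7) - 13*(⅚ + (⅙)*0) = -2 - 13*(⅚ + 0) = -2 - 13*⅚ = -2 - 65/6 = -77/6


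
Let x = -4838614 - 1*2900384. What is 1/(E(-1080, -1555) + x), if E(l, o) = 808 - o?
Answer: -1/7736635 ≈ -1.2926e-7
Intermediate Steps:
x = -7738998 (x = -4838614 - 2900384 = -7738998)
1/(E(-1080, -1555) + x) = 1/((808 - 1*(-1555)) - 7738998) = 1/((808 + 1555) - 7738998) = 1/(2363 - 7738998) = 1/(-7736635) = -1/7736635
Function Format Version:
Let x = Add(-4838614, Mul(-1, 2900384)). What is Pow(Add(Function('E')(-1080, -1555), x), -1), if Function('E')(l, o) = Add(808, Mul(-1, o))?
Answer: Rational(-1, 7736635) ≈ -1.2926e-7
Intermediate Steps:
x = -7738998 (x = Add(-4838614, -2900384) = -7738998)
Pow(Add(Function('E')(-1080, -1555), x), -1) = Pow(Add(Add(808, Mul(-1, -1555)), -7738998), -1) = Pow(Add(Add(808, 1555), -7738998), -1) = Pow(Add(2363, -7738998), -1) = Pow(-7736635, -1) = Rational(-1, 7736635)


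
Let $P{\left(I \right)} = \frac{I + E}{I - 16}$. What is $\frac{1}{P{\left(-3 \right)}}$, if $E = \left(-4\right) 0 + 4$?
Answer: $-19$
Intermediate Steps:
$E = 4$ ($E = 0 + 4 = 4$)
$P{\left(I \right)} = \frac{4 + I}{-16 + I}$ ($P{\left(I \right)} = \frac{I + 4}{I - 16} = \frac{4 + I}{-16 + I}$)
$\frac{1}{P{\left(-3 \right)}} = \frac{1}{\frac{1}{-16 - 3} \left(4 - 3\right)} = \frac{1}{\frac{1}{-19} \cdot 1} = \frac{1}{\left(- \frac{1}{19}\right) 1} = \frac{1}{- \frac{1}{19}} = -19$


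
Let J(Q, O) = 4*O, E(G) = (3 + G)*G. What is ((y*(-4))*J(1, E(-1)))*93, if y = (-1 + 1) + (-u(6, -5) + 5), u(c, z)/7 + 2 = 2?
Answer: 14880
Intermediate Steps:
u(c, z) = 0 (u(c, z) = -14 + 7*2 = -14 + 14 = 0)
E(G) = G*(3 + G)
y = 5 (y = (-1 + 1) + (-1*0 + 5) = 0 + (0 + 5) = 0 + 5 = 5)
((y*(-4))*J(1, E(-1)))*93 = ((5*(-4))*(4*(-(3 - 1))))*93 = -80*(-1*2)*93 = -80*(-2)*93 = -20*(-8)*93 = 160*93 = 14880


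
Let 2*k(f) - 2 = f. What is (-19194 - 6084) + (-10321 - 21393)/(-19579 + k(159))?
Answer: -985702738/38997 ≈ -25276.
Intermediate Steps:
k(f) = 1 + f/2
(-19194 - 6084) + (-10321 - 21393)/(-19579 + k(159)) = (-19194 - 6084) + (-10321 - 21393)/(-19579 + (1 + (½)*159)) = -25278 - 31714/(-19579 + (1 + 159/2)) = -25278 - 31714/(-19579 + 161/2) = -25278 - 31714/(-38997/2) = -25278 - 31714*(-2/38997) = -25278 + 63428/38997 = -985702738/38997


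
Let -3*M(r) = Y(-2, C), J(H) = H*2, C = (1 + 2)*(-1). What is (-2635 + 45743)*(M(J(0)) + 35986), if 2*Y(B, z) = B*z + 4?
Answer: 4653637924/3 ≈ 1.5512e+9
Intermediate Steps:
C = -3 (C = 3*(-1) = -3)
J(H) = 2*H
Y(B, z) = 2 + B*z/2 (Y(B, z) = (B*z + 4)/2 = (4 + B*z)/2 = 2 + B*z/2)
M(r) = -5/3 (M(r) = -(2 + (½)*(-2)*(-3))/3 = -(2 + 3)/3 = -⅓*5 = -5/3)
(-2635 + 45743)*(M(J(0)) + 35986) = (-2635 + 45743)*(-5/3 + 35986) = 43108*(107953/3) = 4653637924/3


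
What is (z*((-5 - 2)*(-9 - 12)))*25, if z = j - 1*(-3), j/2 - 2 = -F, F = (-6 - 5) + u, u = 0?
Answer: 106575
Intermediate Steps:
F = -11 (F = (-6 - 5) + 0 = -11 + 0 = -11)
j = 26 (j = 4 + 2*(-1*(-11)) = 4 + 2*11 = 4 + 22 = 26)
z = 29 (z = 26 - 1*(-3) = 26 + 3 = 29)
(z*((-5 - 2)*(-9 - 12)))*25 = (29*((-5 - 2)*(-9 - 12)))*25 = (29*(-7*(-21)))*25 = (29*147)*25 = 4263*25 = 106575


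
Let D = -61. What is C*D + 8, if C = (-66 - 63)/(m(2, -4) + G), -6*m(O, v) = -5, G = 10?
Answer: 47734/65 ≈ 734.37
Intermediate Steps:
m(O, v) = ⅚ (m(O, v) = -⅙*(-5) = ⅚)
C = -774/65 (C = (-66 - 63)/(⅚ + 10) = -129/65/6 = -129*6/65 = -774/65 ≈ -11.908)
C*D + 8 = -774/65*(-61) + 8 = 47214/65 + 8 = 47734/65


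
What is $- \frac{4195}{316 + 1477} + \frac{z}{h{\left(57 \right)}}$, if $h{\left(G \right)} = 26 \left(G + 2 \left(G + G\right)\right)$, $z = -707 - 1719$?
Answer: $- \frac{17717384}{6643065} \approx -2.667$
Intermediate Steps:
$z = -2426$
$h{\left(G \right)} = 130 G$ ($h{\left(G \right)} = 26 \left(G + 2 \cdot 2 G\right) = 26 \left(G + 4 G\right) = 26 \cdot 5 G = 130 G$)
$- \frac{4195}{316 + 1477} + \frac{z}{h{\left(57 \right)}} = - \frac{4195}{316 + 1477} - \frac{2426}{130 \cdot 57} = - \frac{4195}{1793} - \frac{2426}{7410} = \left(-4195\right) \frac{1}{1793} - \frac{1213}{3705} = - \frac{4195}{1793} - \frac{1213}{3705} = - \frac{17717384}{6643065}$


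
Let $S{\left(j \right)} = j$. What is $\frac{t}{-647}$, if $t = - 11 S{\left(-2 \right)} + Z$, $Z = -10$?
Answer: $- \frac{12}{647} \approx -0.018547$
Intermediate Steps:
$t = 12$ ($t = \left(-11\right) \left(-2\right) - 10 = 22 - 10 = 12$)
$\frac{t}{-647} = \frac{12}{-647} = 12 \left(- \frac{1}{647}\right) = - \frac{12}{647}$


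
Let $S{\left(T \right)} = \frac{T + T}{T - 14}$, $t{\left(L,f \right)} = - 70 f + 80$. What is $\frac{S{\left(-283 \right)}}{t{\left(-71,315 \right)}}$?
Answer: $- \frac{283}{3262545} \approx -8.6742 \cdot 10^{-5}$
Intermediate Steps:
$t{\left(L,f \right)} = 80 - 70 f$
$S{\left(T \right)} = \frac{2 T}{-14 + T}$
$\frac{S{\left(-283 \right)}}{t{\left(-71,315 \right)}} = \frac{2 \left(-283\right) \frac{1}{-14 - 283}}{80 - 22050} = \frac{2 \left(-283\right) \frac{1}{-297}}{80 - 22050} = \frac{2 \left(-283\right) \left(- \frac{1}{297}\right)}{-21970} = \frac{566}{297} \left(- \frac{1}{21970}\right) = - \frac{283}{3262545}$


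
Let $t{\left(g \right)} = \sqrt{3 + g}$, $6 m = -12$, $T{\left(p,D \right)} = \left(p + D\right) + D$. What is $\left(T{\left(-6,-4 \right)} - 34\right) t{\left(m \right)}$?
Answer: $-48$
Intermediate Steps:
$T{\left(p,D \right)} = p + 2 D$ ($T{\left(p,D \right)} = \left(D + p\right) + D = p + 2 D$)
$m = -2$ ($m = \frac{1}{6} \left(-12\right) = -2$)
$\left(T{\left(-6,-4 \right)} - 34\right) t{\left(m \right)} = \left(\left(-6 + 2 \left(-4\right)\right) - 34\right) \sqrt{3 - 2} = \left(\left(-6 - 8\right) - 34\right) \sqrt{1} = \left(-14 - 34\right) 1 = \left(-48\right) 1 = -48$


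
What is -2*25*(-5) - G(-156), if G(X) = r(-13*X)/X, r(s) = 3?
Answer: 13001/52 ≈ 250.02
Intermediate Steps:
G(X) = 3/X
-2*25*(-5) - G(-156) = -2*25*(-5) - 3/(-156) = -50*(-5) - 3*(-1)/156 = 250 - 1*(-1/52) = 250 + 1/52 = 13001/52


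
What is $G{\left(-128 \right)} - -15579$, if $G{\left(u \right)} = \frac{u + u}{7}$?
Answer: $\frac{108797}{7} \approx 15542.0$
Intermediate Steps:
$G{\left(u \right)} = \frac{2 u}{7}$ ($G{\left(u \right)} = 2 u \frac{1}{7} = \frac{2 u}{7}$)
$G{\left(-128 \right)} - -15579 = \frac{2}{7} \left(-128\right) - -15579 = - \frac{256}{7} + 15579 = \frac{108797}{7}$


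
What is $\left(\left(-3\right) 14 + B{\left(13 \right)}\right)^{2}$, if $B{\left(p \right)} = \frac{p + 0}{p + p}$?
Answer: $\frac{6889}{4} \approx 1722.3$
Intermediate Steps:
$B{\left(p \right)} = \frac{1}{2}$ ($B{\left(p \right)} = \frac{p}{2 p} = p \frac{1}{2 p} = \frac{1}{2}$)
$\left(\left(-3\right) 14 + B{\left(13 \right)}\right)^{2} = \left(\left(-3\right) 14 + \frac{1}{2}\right)^{2} = \left(-42 + \frac{1}{2}\right)^{2} = \left(- \frac{83}{2}\right)^{2} = \frac{6889}{4}$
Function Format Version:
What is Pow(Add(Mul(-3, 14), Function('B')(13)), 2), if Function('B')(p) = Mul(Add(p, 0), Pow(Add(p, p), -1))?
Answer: Rational(6889, 4) ≈ 1722.3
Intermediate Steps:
Function('B')(p) = Rational(1, 2) (Function('B')(p) = Mul(p, Pow(Mul(2, p), -1)) = Mul(p, Mul(Rational(1, 2), Pow(p, -1))) = Rational(1, 2))
Pow(Add(Mul(-3, 14), Function('B')(13)), 2) = Pow(Add(Mul(-3, 14), Rational(1, 2)), 2) = Pow(Add(-42, Rational(1, 2)), 2) = Pow(Rational(-83, 2), 2) = Rational(6889, 4)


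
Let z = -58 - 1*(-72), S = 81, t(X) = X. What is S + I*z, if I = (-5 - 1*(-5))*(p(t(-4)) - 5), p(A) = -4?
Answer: 81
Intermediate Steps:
z = 14 (z = -58 + 72 = 14)
I = 0 (I = (-5 - 1*(-5))*(-4 - 5) = (-5 + 5)*(-9) = 0*(-9) = 0)
S + I*z = 81 + 0*14 = 81 + 0 = 81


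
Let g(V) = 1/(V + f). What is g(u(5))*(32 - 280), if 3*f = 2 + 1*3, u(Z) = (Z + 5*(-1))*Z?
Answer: -744/5 ≈ -148.80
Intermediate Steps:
u(Z) = Z*(-5 + Z) (u(Z) = (Z - 5)*Z = (-5 + Z)*Z = Z*(-5 + Z))
f = 5/3 (f = (2 + 1*3)/3 = (2 + 3)/3 = (⅓)*5 = 5/3 ≈ 1.6667)
g(V) = 1/(5/3 + V) (g(V) = 1/(V + 5/3) = 1/(5/3 + V))
g(u(5))*(32 - 280) = (3/(5 + 3*(5*(-5 + 5))))*(32 - 280) = (3/(5 + 3*(5*0)))*(-248) = (3/(5 + 3*0))*(-248) = (3/(5 + 0))*(-248) = (3/5)*(-248) = (3*(⅕))*(-248) = (⅗)*(-248) = -744/5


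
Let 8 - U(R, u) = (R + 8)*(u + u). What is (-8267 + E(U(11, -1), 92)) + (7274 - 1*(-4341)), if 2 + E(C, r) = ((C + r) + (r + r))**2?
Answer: 107030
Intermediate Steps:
U(R, u) = 8 - 2*u*(8 + R) (U(R, u) = 8 - (R + 8)*(u + u) = 8 - (8 + R)*2*u = 8 - 2*u*(8 + R))
E(C, r) = -2 + (C + 3*r)**2 (E(C, r) = -2 + ((C + r) + (r + r))**2 = -2 + ((C + r) + 2*r)**2 = -2 + (C + 3*r)**2)
(-8267 + E(U(11, -1), 92)) + (7274 - 1*(-4341)) = (-8267 + (-2 + ((8 - 16*(-1) - 2*11*(-1)) + 3*92)**2)) + (7274 - 1*(-4341)) = (-8267 + (-2 + ((8 + 16 + 22) + 276)**2)) + (7274 + 4341) = (-8267 + (-2 + (46 + 276)**2)) + 11615 = (-8267 + (-2 + 322**2)) + 11615 = (-8267 + (-2 + 103684)) + 11615 = (-8267 + 103682) + 11615 = 95415 + 11615 = 107030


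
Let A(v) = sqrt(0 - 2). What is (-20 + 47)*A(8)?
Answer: 27*I*sqrt(2) ≈ 38.184*I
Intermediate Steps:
A(v) = I*sqrt(2) (A(v) = sqrt(-2) = I*sqrt(2))
(-20 + 47)*A(8) = (-20 + 47)*(I*sqrt(2)) = 27*(I*sqrt(2)) = 27*I*sqrt(2)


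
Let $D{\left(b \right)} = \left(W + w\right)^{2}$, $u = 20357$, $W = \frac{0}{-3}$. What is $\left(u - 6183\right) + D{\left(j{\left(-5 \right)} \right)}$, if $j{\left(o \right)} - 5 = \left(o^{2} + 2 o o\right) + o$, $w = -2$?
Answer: $14178$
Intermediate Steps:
$W = 0$ ($W = 0 \left(- \frac{1}{3}\right) = 0$)
$j{\left(o \right)} = 5 + o + 3 o^{2}$ ($j{\left(o \right)} = 5 + \left(\left(o^{2} + 2 o o\right) + o\right) = 5 + \left(\left(o^{2} + 2 o^{2}\right) + o\right) = 5 + \left(3 o^{2} + o\right) = 5 + \left(o + 3 o^{2}\right) = 5 + o + 3 o^{2}$)
$D{\left(b \right)} = 4$ ($D{\left(b \right)} = \left(0 - 2\right)^{2} = \left(-2\right)^{2} = 4$)
$\left(u - 6183\right) + D{\left(j{\left(-5 \right)} \right)} = \left(20357 - 6183\right) + 4 = 14174 + 4 = 14178$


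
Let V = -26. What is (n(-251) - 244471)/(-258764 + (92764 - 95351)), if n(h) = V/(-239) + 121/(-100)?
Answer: 5842883219/6246288900 ≈ 0.93542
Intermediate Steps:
n(h) = -26319/23900 (n(h) = -26/(-239) + 121/(-100) = -26*(-1/239) + 121*(-1/100) = 26/239 - 121/100 = -26319/23900)
(n(-251) - 244471)/(-258764 + (92764 - 95351)) = (-26319/23900 - 244471)/(-258764 + (92764 - 95351)) = -5842883219/(23900*(-258764 - 2587)) = -5842883219/23900/(-261351) = -5842883219/23900*(-1/261351) = 5842883219/6246288900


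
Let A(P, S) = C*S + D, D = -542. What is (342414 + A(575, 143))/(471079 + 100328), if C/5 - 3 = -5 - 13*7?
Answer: 275377/571407 ≈ 0.48193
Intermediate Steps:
C = -465 (C = 15 + 5*(-5 - 13*7) = 15 + 5*(-5 - 91) = 15 + 5*(-96) = 15 - 480 = -465)
A(P, S) = -542 - 465*S (A(P, S) = -465*S - 542 = -542 - 465*S)
(342414 + A(575, 143))/(471079 + 100328) = (342414 + (-542 - 465*143))/(471079 + 100328) = (342414 + (-542 - 66495))/571407 = (342414 - 67037)*(1/571407) = 275377*(1/571407) = 275377/571407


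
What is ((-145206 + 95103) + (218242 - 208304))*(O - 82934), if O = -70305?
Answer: 6154844435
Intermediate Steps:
((-145206 + 95103) + (218242 - 208304))*(O - 82934) = ((-145206 + 95103) + (218242 - 208304))*(-70305 - 82934) = (-50103 + 9938)*(-153239) = -40165*(-153239) = 6154844435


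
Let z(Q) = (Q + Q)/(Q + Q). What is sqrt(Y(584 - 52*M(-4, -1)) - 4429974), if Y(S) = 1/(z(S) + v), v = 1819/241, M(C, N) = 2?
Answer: I*sqrt(4699759292485)/1030 ≈ 2104.8*I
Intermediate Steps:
z(Q) = 1 (z(Q) = (2*Q)/((2*Q)) = (2*Q)*(1/(2*Q)) = 1)
v = 1819/241 (v = 1819*(1/241) = 1819/241 ≈ 7.5477)
Y(S) = 241/2060 (Y(S) = 1/(1 + 1819/241) = 1/(2060/241) = 241/2060)
sqrt(Y(584 - 52*M(-4, -1)) - 4429974) = sqrt(241/2060 - 4429974) = sqrt(-9125746199/2060) = I*sqrt(4699759292485)/1030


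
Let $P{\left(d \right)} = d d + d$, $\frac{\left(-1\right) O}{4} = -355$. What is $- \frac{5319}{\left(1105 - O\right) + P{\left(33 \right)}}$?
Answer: $- \frac{1773}{269} \approx -6.5911$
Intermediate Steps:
$O = 1420$ ($O = \left(-4\right) \left(-355\right) = 1420$)
$P{\left(d \right)} = d + d^{2}$ ($P{\left(d \right)} = d^{2} + d = d + d^{2}$)
$- \frac{5319}{\left(1105 - O\right) + P{\left(33 \right)}} = - \frac{5319}{\left(1105 - 1420\right) + 33 \left(1 + 33\right)} = - \frac{5319}{\left(1105 - 1420\right) + 33 \cdot 34} = - \frac{5319}{-315 + 1122} = - \frac{5319}{807} = \left(-5319\right) \frac{1}{807} = - \frac{1773}{269}$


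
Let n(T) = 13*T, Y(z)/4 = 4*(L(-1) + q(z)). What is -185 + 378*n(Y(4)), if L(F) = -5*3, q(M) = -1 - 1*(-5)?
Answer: -865049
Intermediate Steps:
q(M) = 4 (q(M) = -1 + 5 = 4)
L(F) = -15
Y(z) = -176 (Y(z) = 4*(4*(-15 + 4)) = 4*(4*(-11)) = 4*(-44) = -176)
-185 + 378*n(Y(4)) = -185 + 378*(13*(-176)) = -185 + 378*(-2288) = -185 - 864864 = -865049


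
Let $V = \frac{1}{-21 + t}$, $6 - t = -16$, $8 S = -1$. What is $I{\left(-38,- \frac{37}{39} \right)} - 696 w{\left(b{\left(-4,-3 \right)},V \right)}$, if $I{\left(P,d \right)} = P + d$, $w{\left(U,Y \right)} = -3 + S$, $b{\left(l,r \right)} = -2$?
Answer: $\frac{83306}{39} \approx 2136.1$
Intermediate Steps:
$S = - \frac{1}{8}$ ($S = \frac{1}{8} \left(-1\right) = - \frac{1}{8} \approx -0.125$)
$t = 22$ ($t = 6 - -16 = 6 + 16 = 22$)
$V = 1$ ($V = \frac{1}{-21 + 22} = 1^{-1} = 1$)
$w{\left(U,Y \right)} = - \frac{25}{8}$ ($w{\left(U,Y \right)} = -3 - \frac{1}{8} = - \frac{25}{8}$)
$I{\left(-38,- \frac{37}{39} \right)} - 696 w{\left(b{\left(-4,-3 \right)},V \right)} = \left(-38 - \frac{37}{39}\right) - -2175 = \left(-38 - \frac{37}{39}\right) + 2175 = - \frac{1519}{39} + 2175 = \frac{83306}{39}$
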